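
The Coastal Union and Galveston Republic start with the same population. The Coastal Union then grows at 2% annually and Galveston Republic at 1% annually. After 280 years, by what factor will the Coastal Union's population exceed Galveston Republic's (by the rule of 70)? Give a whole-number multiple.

Only the 1-point difference matters.
70/1 ≈ 70.00 years per doubling of the ratio; 280 years gives 4.00 doublings, so ≈ 16×.

about 16 times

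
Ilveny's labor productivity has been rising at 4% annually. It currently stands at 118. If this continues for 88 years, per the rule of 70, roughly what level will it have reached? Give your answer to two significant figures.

It doubles every 70/4 ≈ 17.50 years, so 88 years is 5.03 doublings.
2^5.03 ≈ 32.67; 118 × 32.67 ≈ 3900.

3900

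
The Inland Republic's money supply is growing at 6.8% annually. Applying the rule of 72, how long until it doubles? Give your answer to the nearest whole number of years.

At 6.8%, doubling takes about 72/6.8 = 10.59 years.

≈ 11 years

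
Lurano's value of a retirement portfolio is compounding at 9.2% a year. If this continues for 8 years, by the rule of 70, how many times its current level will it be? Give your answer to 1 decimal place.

around 2.1 times

Doubling time ≈ 70/9.2 = 7.61 years.
8 years / 7.61 ≈ 1.05 doublings → factor 2^1.05 ≈ 2.1.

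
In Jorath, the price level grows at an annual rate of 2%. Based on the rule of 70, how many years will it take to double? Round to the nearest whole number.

70/2 ≈ 35.00, so it doubles roughly every 35 years.

around 35 years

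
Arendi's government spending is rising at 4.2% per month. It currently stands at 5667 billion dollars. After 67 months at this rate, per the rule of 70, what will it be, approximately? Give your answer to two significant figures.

approximately 92000 billion dollars

It doubles every 70/4.2 ≈ 16.67 months, so 67 months is 4.02 doublings.
2^4.02 ≈ 16.22; 5667 × 16.22 ≈ 92000 billion dollars.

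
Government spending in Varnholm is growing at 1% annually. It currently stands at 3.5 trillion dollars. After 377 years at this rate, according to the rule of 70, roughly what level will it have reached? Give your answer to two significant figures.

It doubles every 70/1 ≈ 70.00 years, so 377 years is 5.39 doublings.
2^5.39 ≈ 41.93; 3.5 × 41.93 ≈ 150 trillion dollars.

roughly 150 trillion dollars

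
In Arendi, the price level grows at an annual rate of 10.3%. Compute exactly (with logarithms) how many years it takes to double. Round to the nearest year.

7 years

t = ln(2) / ln(1 + 0.103) = 0.6931 / 0.098034 ≈ 7.07.
≈ 7 years.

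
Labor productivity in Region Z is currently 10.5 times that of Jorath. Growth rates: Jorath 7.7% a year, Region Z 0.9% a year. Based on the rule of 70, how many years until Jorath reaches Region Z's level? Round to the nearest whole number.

The growth-rate gap is 7.7% − 0.9% = 6.8 percentage points.
So the ratio between them halves every 70/6.8 ≈ 10.29 years.
A 10.5 times gap takes log₂(10.5) ≈ 3.39 halvings to close: 3.39 × 10.29 ≈ 35 years.

roughly 35 years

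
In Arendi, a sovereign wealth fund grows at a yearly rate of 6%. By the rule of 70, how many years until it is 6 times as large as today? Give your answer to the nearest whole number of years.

roughly 30 years

One doubling takes 70/6 = 11.67 years.
Reaching 6× takes log₂(6) ≈ 2.58 doublings.
2.58 × 11.67 ≈ 30 years.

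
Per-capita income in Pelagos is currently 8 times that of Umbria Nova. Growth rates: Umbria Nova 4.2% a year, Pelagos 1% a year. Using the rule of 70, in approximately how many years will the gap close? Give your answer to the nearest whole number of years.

approximately 66 years

The growth-rate gap is 4.2% − 1% = 3.2 percentage points.
So the ratio between them halves every 70/3.2 ≈ 21.88 years.
An 8 times gap closes after 3 halvings: 3 × 21.88 ≈ 66 years.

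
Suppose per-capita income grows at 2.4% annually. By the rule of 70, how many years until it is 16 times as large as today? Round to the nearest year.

One doubling takes 70/2.4 = 29.17 years.
16 = 2^4, so 4 doublings → 117 years.

around 117 years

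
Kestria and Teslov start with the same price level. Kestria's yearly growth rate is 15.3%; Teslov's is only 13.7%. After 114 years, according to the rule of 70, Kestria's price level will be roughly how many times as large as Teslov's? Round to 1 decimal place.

about 6.1 times

Rate gap = 15.3% − 13.7% = 1.6 points.
The ratio doubles every 70/1.6 ≈ 43.75 years.
114/43.75 ≈ 2.61 doublings → ratio ≈ 2^2.61 ≈ 6.1.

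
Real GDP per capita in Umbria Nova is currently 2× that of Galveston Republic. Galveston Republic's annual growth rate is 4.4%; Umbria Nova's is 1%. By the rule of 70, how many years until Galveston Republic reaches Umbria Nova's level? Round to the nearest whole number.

about 21 years

Galveston Republic gains on Umbria Nova at 4.4% − 1% = 3.4 points a year.
At that relative rate the gap halves every 70/3.4 ≈ 20.59 years.
A 2× gap closes after 1 halving: 1 × 20.59 ≈ 21 years.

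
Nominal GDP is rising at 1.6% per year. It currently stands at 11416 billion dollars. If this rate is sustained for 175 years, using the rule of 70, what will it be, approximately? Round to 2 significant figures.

approximately 180000 billion dollars

It doubles every 70/1.6 ≈ 43.75 years, so 175 years is 4.00 doublings.
2^4.00 ≈ 16.00; 11416 × 16.00 ≈ 180000 billion dollars.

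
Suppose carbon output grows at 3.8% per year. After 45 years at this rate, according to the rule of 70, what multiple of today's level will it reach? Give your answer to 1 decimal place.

around 5.4 times

Doubles every ≈ 18.42 years (70/3.8).
45 years is 2.44 doublings; 2^2.44 ≈ 5.4×.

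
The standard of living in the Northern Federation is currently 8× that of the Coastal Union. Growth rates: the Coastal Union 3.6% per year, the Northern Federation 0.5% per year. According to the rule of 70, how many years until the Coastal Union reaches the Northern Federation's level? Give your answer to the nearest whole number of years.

The growth-rate gap is 3.6% − 0.5% = 3.1 percentage points.
So the ratio between them halves every 70/3.1 ≈ 22.58 years.
An 8× gap closes after 3 halvings: 3 × 22.58 ≈ 68 years.

≈ 68 years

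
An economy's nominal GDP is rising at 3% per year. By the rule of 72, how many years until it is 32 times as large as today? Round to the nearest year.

Doubling time ≈ 72/3 = 24.00 years.
Getting to 32× needs 5 doublings: 5 × 24.00 ≈ 120 years.

around 120 years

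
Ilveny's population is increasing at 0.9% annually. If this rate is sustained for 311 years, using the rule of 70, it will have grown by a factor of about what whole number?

At 0.9% one doubling takes ≈ 77.78 years; 311 years is 4 of them, so ×16.

roughly 16 times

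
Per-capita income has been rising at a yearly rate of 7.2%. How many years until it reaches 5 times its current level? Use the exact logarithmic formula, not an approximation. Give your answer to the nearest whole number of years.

t = ln(5) / ln(1 + 0.072) = 1.6094 / 0.069526 ≈ 23.15.
≈ 23 years.

23 years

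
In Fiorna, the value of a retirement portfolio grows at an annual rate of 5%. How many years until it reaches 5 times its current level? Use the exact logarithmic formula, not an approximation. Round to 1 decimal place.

33.0 years

t = ln(5) / ln(1 + 0.05) = 1.6094 / 0.048790 ≈ 32.99.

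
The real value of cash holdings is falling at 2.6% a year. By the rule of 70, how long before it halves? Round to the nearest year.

Falling at 2.6%, it halves about every 70/2.6 = 26.92 years.

roughly 27 years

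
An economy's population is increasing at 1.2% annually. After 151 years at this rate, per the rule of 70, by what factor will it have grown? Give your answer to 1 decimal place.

about 6.0 times

Doubles every ≈ 58.33 years (70/1.2).
151 years is 2.59 doublings; 2^2.59 ≈ 6.0×.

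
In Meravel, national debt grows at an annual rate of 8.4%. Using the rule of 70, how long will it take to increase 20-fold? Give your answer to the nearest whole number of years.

At 8.4% it doubles every 70/8.4 ≈ 8.33 years.
Reaching 20× takes log₂(20) ≈ 4.32 doublings.
4.32 × 8.33 ≈ 36 years.

≈ 36 years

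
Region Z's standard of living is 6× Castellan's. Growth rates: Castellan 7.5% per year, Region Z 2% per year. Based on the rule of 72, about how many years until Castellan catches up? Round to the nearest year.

about 34 years

What matters is the difference: 5.5 pp.
Rule of 72 on the gap: the ratio halves every 72/5.5 ≈ 13.09 years.
A 6× gap takes log₂(6) ≈ 2.58 halvings to close: 2.58 × 13.09 ≈ 34 years.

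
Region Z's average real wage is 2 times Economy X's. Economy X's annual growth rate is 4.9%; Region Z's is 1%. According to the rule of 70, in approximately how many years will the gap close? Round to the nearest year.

≈ 18 years

Economy X gains on Region Z at 4.9% − 1% = 3.9 points a year.
At that relative rate the gap halves every 70/3.9 ≈ 17.95 years.
A 2 times gap closes after 1 halving: 1 × 17.95 ≈ 18 years.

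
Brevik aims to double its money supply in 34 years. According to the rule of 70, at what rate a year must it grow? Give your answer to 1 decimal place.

2.1% a year

70 / 34 ≈ 2.06, so about 2.1% a year.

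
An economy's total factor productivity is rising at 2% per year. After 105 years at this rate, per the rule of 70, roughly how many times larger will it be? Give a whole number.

70/2 ≈ 35.00 years per doubling.
105 years fits 3 doublings: 2^3 = 8.

approximately 8 times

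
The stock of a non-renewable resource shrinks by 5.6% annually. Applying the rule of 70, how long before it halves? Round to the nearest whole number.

The rule works in reverse for decay: 70/5.6 ≈ 12.50 years to halve.

around 13 years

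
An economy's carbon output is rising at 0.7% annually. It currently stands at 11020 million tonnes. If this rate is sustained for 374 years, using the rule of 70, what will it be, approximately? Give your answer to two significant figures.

roughly 150000 million tonnes

Doubling time ≈ 70/0.7 = 100.00 years.
374 years is 374/100.00 ≈ 3.74 doublings, a factor of 2^3.74 ≈ 13.36.
11020 × 13.36 ≈ 150000 million tonnes.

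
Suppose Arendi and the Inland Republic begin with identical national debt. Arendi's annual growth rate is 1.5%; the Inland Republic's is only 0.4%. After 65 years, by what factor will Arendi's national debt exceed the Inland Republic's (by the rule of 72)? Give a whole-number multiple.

2 times

Only the 1.1-point difference matters.
72/1.1 ≈ 65.45 years per doubling of the ratio; 65 years gives 0.99 doublings, so ≈ 2×.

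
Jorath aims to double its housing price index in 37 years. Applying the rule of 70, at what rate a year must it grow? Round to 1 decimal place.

roughly 1.9% a year

70 / 37 ≈ 1.89, so about 1.9% a year.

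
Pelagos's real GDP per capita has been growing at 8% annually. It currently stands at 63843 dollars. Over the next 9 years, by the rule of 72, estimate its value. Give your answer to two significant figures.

≈ 130000 dollars

Doubling time ≈ 72/8 = 9.00 years.
9 years is 9/9.00 ≈ 1.00 doublings, a factor of 2^1.00 ≈ 2.00.
63843 × 2.00 ≈ 130000 dollars.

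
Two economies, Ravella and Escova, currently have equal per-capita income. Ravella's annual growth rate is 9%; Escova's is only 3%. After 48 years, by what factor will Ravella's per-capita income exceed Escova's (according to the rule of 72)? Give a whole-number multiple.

16 times

Ravella pulls ahead at 6 pp per year, so the ratio doubles every 72/6 ≈ 12.00 years.
In 48 years that's 4.00 doublings: 2^4.00 ≈ 16.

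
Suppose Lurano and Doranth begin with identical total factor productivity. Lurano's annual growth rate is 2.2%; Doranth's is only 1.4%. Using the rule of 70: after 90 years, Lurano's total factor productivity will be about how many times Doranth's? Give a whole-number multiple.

Lurano pulls ahead at 0.8 pp per year, so the ratio doubles every 70/0.8 ≈ 87.50 years.
In 90 years that's 1.03 doublings: 2^1.03 ≈ 2.

approximately 2 times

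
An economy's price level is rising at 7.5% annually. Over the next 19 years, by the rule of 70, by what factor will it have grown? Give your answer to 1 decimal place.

Doubles every ≈ 9.33 years (70/7.5).
19 years is 2.04 doublings; 2^2.04 ≈ 4.1×.

4.1 times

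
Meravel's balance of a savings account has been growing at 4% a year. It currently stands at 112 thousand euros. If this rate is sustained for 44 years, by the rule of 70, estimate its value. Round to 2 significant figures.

≈ 640 thousand euros

Doubling time ≈ 70/4 = 17.50 years.
44 years is 44/17.50 ≈ 2.51 doublings, a factor of 2^2.51 ≈ 5.70.
112 × 5.70 ≈ 640 thousand euros.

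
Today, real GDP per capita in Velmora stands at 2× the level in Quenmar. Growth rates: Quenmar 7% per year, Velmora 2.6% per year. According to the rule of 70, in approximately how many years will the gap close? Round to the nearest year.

around 16 years

What matters is the difference: 4.4 pp.
Rule of 70 on the gap: the ratio halves every 70/4.4 ≈ 15.91 years.
A 2× gap closes after 1 halving: 1 × 15.91 ≈ 16 years.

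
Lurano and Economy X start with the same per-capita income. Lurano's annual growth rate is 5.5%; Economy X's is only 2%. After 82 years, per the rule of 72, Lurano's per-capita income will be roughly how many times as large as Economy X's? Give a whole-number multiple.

about 16 times

Rate gap = 5.5% − 2% = 3.5 points.
The ratio doubles every 72/3.5 ≈ 20.57 years.
82/20.57 ≈ 3.99 doublings → ratio ≈ 2^3.99 ≈ 16.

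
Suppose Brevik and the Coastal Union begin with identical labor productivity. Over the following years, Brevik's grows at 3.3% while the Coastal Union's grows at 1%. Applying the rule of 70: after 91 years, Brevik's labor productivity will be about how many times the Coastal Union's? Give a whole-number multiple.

Brevik pulls ahead at 2.3 pp per year, so the ratio doubles every 70/2.3 ≈ 30.43 years.
In 91 years that's 2.99 doublings: 2^2.99 ≈ 8.

≈ 8 times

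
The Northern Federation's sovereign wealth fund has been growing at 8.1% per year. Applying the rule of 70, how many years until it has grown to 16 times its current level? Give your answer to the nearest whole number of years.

≈ 35 years

Doubling time ≈ 70/8.1 = 8.64 years.
Getting to 16× needs 4 doublings: 4 × 8.64 ≈ 35 years.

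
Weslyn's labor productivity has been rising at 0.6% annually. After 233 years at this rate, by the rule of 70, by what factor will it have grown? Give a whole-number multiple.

At 0.6% one doubling takes ≈ 116.67 years; 233 years is 2 of them, so ×4.

about 4 times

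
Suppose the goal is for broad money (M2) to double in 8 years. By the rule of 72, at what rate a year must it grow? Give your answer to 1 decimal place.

72 / 8 ≈ 9.00, so about 9.0% a year.

about 9.0%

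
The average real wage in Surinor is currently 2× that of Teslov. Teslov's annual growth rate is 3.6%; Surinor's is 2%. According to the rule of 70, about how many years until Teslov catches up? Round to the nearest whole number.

What matters is the difference: 1.6 pp.
Rule of 70 on the gap: the ratio halves every 70/1.6 ≈ 43.75 years.
A 2× gap closes after 1 halving: 1 × 43.75 ≈ 44 years.

≈ 44 years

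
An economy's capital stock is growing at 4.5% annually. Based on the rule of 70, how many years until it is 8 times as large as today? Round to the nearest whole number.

One doubling takes 70/4.5 = 15.56 years.
8 = 2^3, so 3 doublings → 47 years.

around 47 years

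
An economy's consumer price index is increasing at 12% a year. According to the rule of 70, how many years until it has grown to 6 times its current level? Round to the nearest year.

At 12% it doubles every 70/12 ≈ 5.83 years.
Reaching 6× takes log₂(6) ≈ 2.58 doublings.
2.58 × 5.83 ≈ 15 years.

approximately 15 years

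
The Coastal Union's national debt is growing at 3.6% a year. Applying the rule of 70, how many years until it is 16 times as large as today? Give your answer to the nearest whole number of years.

Doubling time ≈ 70/3.6 = 19.44 years.
16× is 4 doublings, so 4 × 19.44 ≈ 78 years.

around 78 years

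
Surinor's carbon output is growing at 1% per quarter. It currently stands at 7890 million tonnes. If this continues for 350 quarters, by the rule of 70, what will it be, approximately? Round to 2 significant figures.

≈ 250000 million tonnes

Doubling time ≈ 70/1 = 70.00 quarters.
350 quarters is 350/70.00 ≈ 5.00 doublings, a factor of 2^5.00 ≈ 32.00.
7890 × 32.00 ≈ 250000 million tonnes.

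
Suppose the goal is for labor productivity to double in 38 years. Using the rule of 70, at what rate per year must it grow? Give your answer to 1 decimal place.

70 / 38 ≈ 1.84, so about 1.8% per year.

roughly 1.8%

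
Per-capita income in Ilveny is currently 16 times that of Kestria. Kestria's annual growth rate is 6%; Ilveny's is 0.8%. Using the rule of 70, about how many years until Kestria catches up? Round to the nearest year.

about 54 years

Kestria gains on Ilveny at 6% − 0.8% = 5.2 points a year.
At that relative rate the gap halves every 70/5.2 ≈ 13.46 years.
A 16 times gap closes after 4 halvings: 4 × 13.46 ≈ 54 years.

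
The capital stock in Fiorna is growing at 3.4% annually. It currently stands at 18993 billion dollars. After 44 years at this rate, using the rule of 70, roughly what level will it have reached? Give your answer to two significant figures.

≈ 84000 billion dollars

It doubles every 70/3.4 ≈ 20.59 years, so 44 years is 2.14 doublings.
2^2.14 ≈ 4.41; 18993 × 4.41 ≈ 84000 billion dollars.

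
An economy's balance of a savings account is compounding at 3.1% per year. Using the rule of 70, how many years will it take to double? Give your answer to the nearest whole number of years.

At 3.1%, doubling takes about 70/3.1 = 22.58 years.

about 23 years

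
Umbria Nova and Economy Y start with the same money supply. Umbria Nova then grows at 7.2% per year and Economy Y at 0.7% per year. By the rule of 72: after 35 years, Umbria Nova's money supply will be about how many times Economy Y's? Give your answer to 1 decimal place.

Umbria Nova pulls ahead at 6.5 pp per year, so the ratio doubles every 72/6.5 ≈ 11.08 years.
In 35 years that's 3.16 doublings: 2^3.16 ≈ 8.9.

8.9 times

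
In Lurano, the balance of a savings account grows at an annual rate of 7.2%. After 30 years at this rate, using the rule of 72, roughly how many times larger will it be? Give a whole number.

about 8 times

At 7.2% one doubling takes ≈ 10.00 years; 30 years is 3 of them, so ×8.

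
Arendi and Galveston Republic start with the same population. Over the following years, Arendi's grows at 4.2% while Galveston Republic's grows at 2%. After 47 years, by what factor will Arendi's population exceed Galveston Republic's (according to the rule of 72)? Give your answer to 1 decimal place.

about 2.7 times

Arendi pulls ahead at 2.2 pp per year, so the ratio doubles every 72/2.2 ≈ 32.73 years.
In 47 years that's 1.44 doublings: 2^1.44 ≈ 2.7.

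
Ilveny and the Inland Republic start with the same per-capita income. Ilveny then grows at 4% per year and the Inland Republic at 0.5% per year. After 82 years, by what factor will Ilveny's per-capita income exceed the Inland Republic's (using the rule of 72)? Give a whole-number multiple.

16 times

Only the 3.5-point difference matters.
72/3.5 ≈ 20.57 years per doubling of the ratio; 82 years gives 3.99 doublings, so ≈ 16×.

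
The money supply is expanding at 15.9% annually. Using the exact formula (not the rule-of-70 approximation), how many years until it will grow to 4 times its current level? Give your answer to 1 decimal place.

t = ln(4) / ln(1 + 0.159) = 1.3863 / 0.147558 ≈ 9.39.

9.4 years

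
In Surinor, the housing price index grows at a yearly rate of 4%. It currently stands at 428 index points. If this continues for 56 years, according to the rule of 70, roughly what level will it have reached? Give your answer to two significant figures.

3900 index points

It doubles every 70/4 ≈ 17.50 years, so 56 years is 3.20 doublings.
2^3.20 ≈ 9.19; 428 × 9.19 ≈ 3900 index points.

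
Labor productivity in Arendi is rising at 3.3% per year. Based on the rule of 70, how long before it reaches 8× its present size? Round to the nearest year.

Doubling time ≈ 70/3.3 = 21.21 years.
Getting to 8× needs 3 doublings: 3 × 21.21 ≈ 64 years.

around 64 years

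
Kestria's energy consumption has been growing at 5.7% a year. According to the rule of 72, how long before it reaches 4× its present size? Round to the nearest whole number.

roughly 25 years

One doubling takes 72/5.7 = 12.63 years.
4× is 2 doublings, so 2 × 12.63 ≈ 25 years.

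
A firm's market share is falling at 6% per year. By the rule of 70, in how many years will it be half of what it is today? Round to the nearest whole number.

approximately 12 years

Falling at 6%, it halves about every 70/6 = 11.67 years.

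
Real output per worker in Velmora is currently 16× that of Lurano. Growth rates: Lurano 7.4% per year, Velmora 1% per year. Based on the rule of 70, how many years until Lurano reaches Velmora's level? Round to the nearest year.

Lurano gains on Velmora at 7.4% − 1% = 6.4 points a year.
At that relative rate the gap halves every 70/6.4 ≈ 10.94 years.
A 16× gap closes after 4 halvings: 4 × 10.94 ≈ 44 years.

44 years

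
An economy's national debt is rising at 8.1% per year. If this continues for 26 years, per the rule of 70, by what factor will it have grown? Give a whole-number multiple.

At 8.1% one doubling takes ≈ 8.64 years; 26 years is 3 of them, so ×8.

≈ 8 times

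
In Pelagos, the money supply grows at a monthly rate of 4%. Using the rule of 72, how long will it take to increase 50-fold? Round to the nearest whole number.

approximately 102 months

One doubling takes 72/4 = 18.00 months.
Reaching 50× takes log₂(50) ≈ 5.64 doublings.
5.64 × 18.00 ≈ 102 months.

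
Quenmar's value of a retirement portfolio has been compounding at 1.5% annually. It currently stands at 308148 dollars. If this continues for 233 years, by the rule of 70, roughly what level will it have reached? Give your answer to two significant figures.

roughly 9800000 dollars

It doubles every 70/1.5 ≈ 46.67 years, so 233 years is 4.99 doublings.
2^4.99 ≈ 31.78; 308148 × 31.78 ≈ 9800000 dollars.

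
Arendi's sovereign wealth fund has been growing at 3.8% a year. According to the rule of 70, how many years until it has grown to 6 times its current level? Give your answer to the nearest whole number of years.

One doubling takes 70/3.8 = 18.42 years.
Reaching 6× takes log₂(6) ≈ 2.58 doublings.
2.58 × 18.42 ≈ 48 years.

≈ 48 years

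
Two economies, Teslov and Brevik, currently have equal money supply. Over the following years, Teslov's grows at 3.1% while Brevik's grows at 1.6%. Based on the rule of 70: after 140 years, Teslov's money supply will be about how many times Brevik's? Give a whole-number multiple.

approximately 8 times

Only the 1.5-point difference matters.
70/1.5 ≈ 46.67 years per doubling of the ratio; 140 years gives 3.00 doublings, so ≈ 8×.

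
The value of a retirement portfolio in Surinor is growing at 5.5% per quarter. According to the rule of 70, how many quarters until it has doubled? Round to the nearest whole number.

70/5.5 ≈ 12.73, so it doubles roughly every 13 quarters.

around 13 quarters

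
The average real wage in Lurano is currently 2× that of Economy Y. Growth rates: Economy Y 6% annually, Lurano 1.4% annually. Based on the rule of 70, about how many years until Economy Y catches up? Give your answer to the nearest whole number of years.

about 15 years

The growth-rate gap is 6% − 1.4% = 4.6 percentage points.
So the ratio between them halves every 70/4.6 ≈ 15.22 years.
A 2× gap closes after 1 halving: 1 × 15.22 ≈ 15 years.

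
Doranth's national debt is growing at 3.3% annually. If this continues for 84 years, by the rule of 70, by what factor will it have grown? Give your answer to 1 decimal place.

Doubles every ≈ 21.21 years (70/3.3).
84 years is 3.96 doublings; 2^3.96 ≈ 15.6×.

roughly 15.6 times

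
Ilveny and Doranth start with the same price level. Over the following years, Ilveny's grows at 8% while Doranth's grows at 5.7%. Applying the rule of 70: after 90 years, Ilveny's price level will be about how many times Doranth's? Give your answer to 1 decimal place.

Rate gap = 8% − 5.7% = 2.3 points.
The ratio doubles every 70/2.3 ≈ 30.43 years.
90/30.43 ≈ 2.96 doublings → ratio ≈ 2^2.96 ≈ 7.8.

about 7.8 times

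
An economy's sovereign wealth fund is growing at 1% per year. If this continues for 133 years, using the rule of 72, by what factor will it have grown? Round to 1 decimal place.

about 3.6 times

Doubling time ≈ 72/1 = 72.00 years.
133 years / 72.00 ≈ 1.85 doublings → factor 2^1.85 ≈ 3.6.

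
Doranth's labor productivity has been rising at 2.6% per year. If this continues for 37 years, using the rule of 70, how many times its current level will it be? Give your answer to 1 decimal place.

around 2.6 times

Doubles every ≈ 26.92 years (70/2.6).
37 years is 1.37 doublings; 2^1.37 ≈ 2.6×.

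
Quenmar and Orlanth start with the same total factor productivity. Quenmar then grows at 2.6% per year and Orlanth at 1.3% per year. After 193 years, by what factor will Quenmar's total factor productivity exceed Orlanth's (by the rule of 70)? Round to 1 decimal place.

about 12.0 times

Quenmar pulls ahead at 1.3 pp per year, so the ratio doubles every 70/1.3 ≈ 53.85 years.
In 193 years that's 3.58 doublings: 2^3.58 ≈ 12.0.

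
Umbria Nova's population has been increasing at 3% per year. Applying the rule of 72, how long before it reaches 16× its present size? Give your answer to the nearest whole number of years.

At 3% it doubles every 72/3 ≈ 24.00 years.
Getting to 16× needs 4 doublings: 4 × 24.00 ≈ 96 years.

about 96 years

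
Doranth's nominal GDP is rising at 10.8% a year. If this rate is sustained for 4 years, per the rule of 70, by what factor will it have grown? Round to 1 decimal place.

Doubling time ≈ 70/10.8 = 6.48 years.
4 years / 6.48 ≈ 0.62 doublings → factor 2^0.62 ≈ 1.5.

about 1.5 times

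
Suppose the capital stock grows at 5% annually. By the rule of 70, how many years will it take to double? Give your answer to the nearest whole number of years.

approximately 14 years

At 5%, doubling takes about 70/5 = 14.00 years.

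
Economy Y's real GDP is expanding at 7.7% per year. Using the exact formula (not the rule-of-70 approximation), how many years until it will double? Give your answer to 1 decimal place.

9.3 years

t = ln(2) / ln(1 + 0.077) = 0.6931 / 0.074179 ≈ 9.34.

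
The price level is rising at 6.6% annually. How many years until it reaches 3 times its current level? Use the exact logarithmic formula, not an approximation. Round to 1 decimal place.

17.2 years

t = ln(3) / ln(1 + 0.066) = 1.0986 / 0.063913 ≈ 17.19.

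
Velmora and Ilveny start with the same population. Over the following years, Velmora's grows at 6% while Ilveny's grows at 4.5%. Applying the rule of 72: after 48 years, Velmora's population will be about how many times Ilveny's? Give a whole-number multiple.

around 2 times

Velmora pulls ahead at 1.5 pp per year, so the ratio doubles every 72/1.5 ≈ 48.00 years.
In 48 years that's 1.00 doublings: 2^1.00 ≈ 2.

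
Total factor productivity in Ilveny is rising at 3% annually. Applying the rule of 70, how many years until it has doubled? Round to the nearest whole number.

70/3 ≈ 23.33, so it doubles roughly every 23 years.

approximately 23 years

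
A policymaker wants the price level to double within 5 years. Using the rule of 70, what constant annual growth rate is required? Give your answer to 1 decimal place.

around 14.0%

70 / 5 ≈ 14.00, so about 14.0% a year.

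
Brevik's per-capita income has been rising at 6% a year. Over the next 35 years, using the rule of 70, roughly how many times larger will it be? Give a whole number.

Doubling time ≈ 70/6 = 11.67 years.
35/11.67 ≈ 3 doublings, so about 2^3 = 8×.

approximately 8 times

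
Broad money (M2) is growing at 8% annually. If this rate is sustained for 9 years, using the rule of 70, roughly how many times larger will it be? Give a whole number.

≈ 2 times

At 8% one doubling takes ≈ 8.75 years; 9 years is 1 of them, so ×2.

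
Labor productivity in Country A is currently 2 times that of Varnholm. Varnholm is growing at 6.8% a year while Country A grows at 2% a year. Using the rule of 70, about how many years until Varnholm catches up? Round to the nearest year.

about 15 years

What matters is the difference: 4.8 pp.
Rule of 70 on the gap: the ratio halves every 70/4.8 ≈ 14.58 years.
A 2 times gap closes after 1 halving: 1 × 14.58 ≈ 15 years.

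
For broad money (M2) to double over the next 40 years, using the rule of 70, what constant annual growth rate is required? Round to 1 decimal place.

70 / 40 ≈ 1.75, so about 1.8% a year.

around 1.8% a year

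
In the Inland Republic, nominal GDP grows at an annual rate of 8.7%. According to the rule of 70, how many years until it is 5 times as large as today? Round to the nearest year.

19 years

At 8.7% it doubles every 70/8.7 ≈ 8.05 years.
Reaching 5× takes log₂(5) ≈ 2.32 doublings.
2.32 × 8.05 ≈ 19 years.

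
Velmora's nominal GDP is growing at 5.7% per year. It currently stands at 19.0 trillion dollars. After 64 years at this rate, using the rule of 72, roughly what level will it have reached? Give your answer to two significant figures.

≈ 640 trillion dollars

Doubling time ≈ 72/5.7 = 12.63 years.
64 years is 64/12.63 ≈ 5.07 doublings, a factor of 2^5.07 ≈ 33.59.
19.0 × 33.59 ≈ 640 trillion dollars.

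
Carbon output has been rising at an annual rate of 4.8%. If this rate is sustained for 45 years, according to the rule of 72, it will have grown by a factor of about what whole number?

72/4.8 ≈ 15.00 years per doubling.
45 years fits 3 doublings: 2^3 = 8.

approximately 8 times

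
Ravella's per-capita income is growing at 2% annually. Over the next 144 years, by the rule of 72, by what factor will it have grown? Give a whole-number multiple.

Doubling time ≈ 72/2 = 36.00 years.
144/36.00 ≈ 4 doublings, so about 2^4 = 16×.

roughly 16 times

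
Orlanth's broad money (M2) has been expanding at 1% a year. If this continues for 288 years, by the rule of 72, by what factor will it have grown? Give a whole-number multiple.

At 1% one doubling takes ≈ 72.00 years; 288 years is 4 of them, so ×16.

around 16 times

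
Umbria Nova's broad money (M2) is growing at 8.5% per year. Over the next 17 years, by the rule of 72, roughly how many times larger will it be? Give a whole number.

about 4 times

72/8.5 ≈ 8.47 years per doubling.
17 years fits 2 doublings: 2^2 = 4.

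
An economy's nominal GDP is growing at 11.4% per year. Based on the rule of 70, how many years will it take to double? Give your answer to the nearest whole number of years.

approximately 6 years

At 11.4%, doubling takes about 70/11.4 = 6.14 years.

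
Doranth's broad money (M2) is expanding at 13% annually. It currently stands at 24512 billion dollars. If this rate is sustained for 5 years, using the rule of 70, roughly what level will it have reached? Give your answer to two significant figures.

Doubling time ≈ 70/13 = 5.38 years.
5 years is 5/5.38 ≈ 0.93 doublings, a factor of 2^0.93 ≈ 1.91.
24512 × 1.91 ≈ 47000 billion dollars.

around 47000 billion dollars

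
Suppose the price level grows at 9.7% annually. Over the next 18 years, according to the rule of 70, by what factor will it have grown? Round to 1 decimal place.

Doubling time ≈ 70/9.7 = 7.22 years.
18 years / 7.22 ≈ 2.49 doublings → factor 2^2.49 ≈ 5.6.

approximately 5.6 times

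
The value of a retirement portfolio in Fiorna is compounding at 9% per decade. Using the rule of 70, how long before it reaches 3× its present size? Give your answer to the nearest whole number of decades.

One doubling takes 70/9 = 7.78 decades.
Reaching 3× takes log₂(3) ≈ 1.58 doublings.
1.58 × 7.78 ≈ 12 decades.

≈ 12 decades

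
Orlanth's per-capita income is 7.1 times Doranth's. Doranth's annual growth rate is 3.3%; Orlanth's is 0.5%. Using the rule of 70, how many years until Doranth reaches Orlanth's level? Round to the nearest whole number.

The growth-rate gap is 3.3% − 0.5% = 2.8 percentage points.
So the ratio between them halves every 70/2.8 ≈ 25.00 years.
A 7.1 times gap takes log₂(7.1) ≈ 2.83 halvings to close: 2.83 × 25.00 ≈ 71 years.

around 71 years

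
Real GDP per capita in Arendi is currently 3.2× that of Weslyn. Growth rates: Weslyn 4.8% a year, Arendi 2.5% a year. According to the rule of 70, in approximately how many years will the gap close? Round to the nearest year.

What matters is the difference: 2.3 pp.
Rule of 70 on the gap: the ratio halves every 70/2.3 ≈ 30.43 years.
A 3.2× gap takes log₂(3.2) ≈ 1.68 halvings to close: 1.68 × 30.43 ≈ 51 years.

about 51 years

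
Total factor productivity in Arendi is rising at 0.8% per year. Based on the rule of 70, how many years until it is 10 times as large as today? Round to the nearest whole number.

about 291 years

One doubling takes 70/0.8 = 87.50 years.
10× is log₂ 10 ≈ 3.32 doublings, so ≈ 3.32 × 87.50 = 291 years.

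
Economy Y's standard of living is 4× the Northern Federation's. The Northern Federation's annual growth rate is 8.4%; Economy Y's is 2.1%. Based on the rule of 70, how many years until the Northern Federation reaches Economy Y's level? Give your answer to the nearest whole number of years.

about 22 years

What matters is the difference: 6.3 pp.
Rule of 70 on the gap: the ratio halves every 70/6.3 ≈ 11.11 years.
A 4× gap closes after 2 halvings: 2 × 11.11 ≈ 22 years.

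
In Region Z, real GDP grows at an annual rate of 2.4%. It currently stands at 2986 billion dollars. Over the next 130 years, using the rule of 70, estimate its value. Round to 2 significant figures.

approximately 66000 billion dollars

Doubling time ≈ 70/2.4 = 29.17 years.
130 years is 130/29.17 ≈ 4.46 doublings, a factor of 2^4.46 ≈ 22.01.
2986 × 22.01 ≈ 66000 billion dollars.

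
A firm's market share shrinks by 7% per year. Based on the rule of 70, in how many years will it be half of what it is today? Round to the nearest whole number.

Falling at 7%, it halves about every 70/7 = 10.00 years.

roughly 10 years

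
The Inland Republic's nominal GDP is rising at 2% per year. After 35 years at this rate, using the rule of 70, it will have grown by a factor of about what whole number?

around 2 times

At 2% one doubling takes ≈ 35.00 years; 35 years is 1 of them, so ×2.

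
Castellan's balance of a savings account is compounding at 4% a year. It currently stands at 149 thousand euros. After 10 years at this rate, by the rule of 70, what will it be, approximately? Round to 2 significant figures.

around 220 thousand euros

It doubles every 70/4 ≈ 17.50 years, so 10 years is 0.57 doublings.
2^0.57 ≈ 1.48; 149 × 1.48 ≈ 220 thousand euros.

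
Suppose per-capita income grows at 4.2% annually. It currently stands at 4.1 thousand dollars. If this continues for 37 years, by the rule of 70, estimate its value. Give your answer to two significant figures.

Doubling time ≈ 70/4.2 = 16.67 years.
37 years is 37/16.67 ≈ 2.22 doublings, a factor of 2^2.22 ≈ 4.66.
4.1 × 4.66 ≈ 19 thousand dollars.

about 19 thousand dollars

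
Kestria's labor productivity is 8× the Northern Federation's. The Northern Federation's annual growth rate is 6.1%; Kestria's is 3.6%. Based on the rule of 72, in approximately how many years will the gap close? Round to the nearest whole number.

approximately 86 years

The growth-rate gap is 6.1% − 3.6% = 2.5 percentage points.
So the ratio between them halves every 72/2.5 ≈ 28.80 years.
An 8× gap closes after 3 halvings: 3 × 28.80 ≈ 86 years.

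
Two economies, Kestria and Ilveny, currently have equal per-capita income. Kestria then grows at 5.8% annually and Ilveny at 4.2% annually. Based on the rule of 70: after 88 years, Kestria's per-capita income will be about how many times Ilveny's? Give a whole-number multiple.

roughly 4 times

Only the 1.6-point difference matters.
70/1.6 ≈ 43.75 years per doubling of the ratio; 88 years gives 2.01 doublings, so ≈ 4×.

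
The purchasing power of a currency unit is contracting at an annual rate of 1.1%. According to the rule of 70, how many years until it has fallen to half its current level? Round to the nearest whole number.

Halving time ≈ 70 / 1.1 = 63.64 → 64 years.

about 64 years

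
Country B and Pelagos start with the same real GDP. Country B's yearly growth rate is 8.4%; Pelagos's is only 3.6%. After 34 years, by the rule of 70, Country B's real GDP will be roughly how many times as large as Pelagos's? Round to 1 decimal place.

Rate gap = 8.4% − 3.6% = 4.8 points.
The ratio doubles every 70/4.8 ≈ 14.58 years.
34/14.58 ≈ 2.33 doublings → ratio ≈ 2^2.33 ≈ 5.0.

roughly 5.0 times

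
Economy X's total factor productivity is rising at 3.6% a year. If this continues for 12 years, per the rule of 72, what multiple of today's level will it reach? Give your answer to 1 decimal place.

Doubling time ≈ 72/3.6 = 20.00 years.
12 years / 20.00 ≈ 0.60 doublings → factor 2^0.60 ≈ 1.5.

roughly 1.5 times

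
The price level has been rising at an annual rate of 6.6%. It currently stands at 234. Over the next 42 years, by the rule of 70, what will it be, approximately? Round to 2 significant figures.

≈ 3600

Doubling time ≈ 70/6.6 = 10.61 years.
42 years is 42/10.61 ≈ 3.96 doublings, a factor of 2^3.96 ≈ 15.56.
234 × 15.56 ≈ 3600.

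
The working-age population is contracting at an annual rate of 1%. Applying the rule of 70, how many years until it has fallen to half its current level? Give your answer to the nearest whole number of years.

70 years

Halving time ≈ 70 / 1 = 70.00 → 70 years.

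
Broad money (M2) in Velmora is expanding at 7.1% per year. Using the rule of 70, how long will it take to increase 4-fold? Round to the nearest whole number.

approximately 20 years

One doubling takes 70/7.1 = 9.86 years.
4 = 2^2, so 2 doublings → 20 years.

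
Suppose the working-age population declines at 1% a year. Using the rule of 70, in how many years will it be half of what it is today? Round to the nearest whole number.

≈ 70 years

Halving time ≈ 70 / 1 = 70.00 → 70 years.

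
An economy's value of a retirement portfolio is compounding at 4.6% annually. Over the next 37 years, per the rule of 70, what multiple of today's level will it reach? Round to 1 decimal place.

Doubles every ≈ 15.22 years (70/4.6).
37 years is 2.43 doublings; 2^2.43 ≈ 5.4×.

≈ 5.4 times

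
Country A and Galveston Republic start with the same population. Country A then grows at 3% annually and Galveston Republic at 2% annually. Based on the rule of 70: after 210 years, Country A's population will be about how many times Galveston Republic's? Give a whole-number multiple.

Rate gap = 3% − 2% = 1 point.
The ratio doubles every 70/1 ≈ 70.00 years.
210/70.00 ≈ 3.00 doublings → ratio ≈ 2^3.00 ≈ 8.

roughly 8 times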